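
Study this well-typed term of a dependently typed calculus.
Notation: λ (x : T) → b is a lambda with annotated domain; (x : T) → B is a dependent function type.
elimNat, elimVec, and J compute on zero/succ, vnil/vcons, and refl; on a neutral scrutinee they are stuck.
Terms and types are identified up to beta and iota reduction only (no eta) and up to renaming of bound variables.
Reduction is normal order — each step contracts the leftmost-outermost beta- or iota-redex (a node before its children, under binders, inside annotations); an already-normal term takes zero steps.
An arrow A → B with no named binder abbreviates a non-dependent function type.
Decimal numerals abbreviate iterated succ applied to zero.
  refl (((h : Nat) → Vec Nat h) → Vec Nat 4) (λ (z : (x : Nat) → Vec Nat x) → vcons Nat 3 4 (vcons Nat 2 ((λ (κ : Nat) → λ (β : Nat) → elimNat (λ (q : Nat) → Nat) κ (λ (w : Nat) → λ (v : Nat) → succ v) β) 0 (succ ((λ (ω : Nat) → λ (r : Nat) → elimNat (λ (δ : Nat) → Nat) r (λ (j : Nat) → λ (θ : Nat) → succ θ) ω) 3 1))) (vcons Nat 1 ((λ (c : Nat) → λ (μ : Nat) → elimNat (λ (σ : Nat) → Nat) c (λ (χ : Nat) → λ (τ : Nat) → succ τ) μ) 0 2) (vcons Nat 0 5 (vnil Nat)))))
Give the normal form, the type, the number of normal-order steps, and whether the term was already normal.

reduced normal form:
  refl (((h : Nat) → Vec Nat h) → Vec Nat 4) (λ (z : (x : Nat) → Vec Nat x) → vcons Nat 3 4 (vcons Nat 2 5 (vcons Nat 1 2 (vcons Nat 0 5 (vnil Nat)))))
type:
  Eq (((h : Nat) → Vec Nat h) → Vec Nat 4) (λ (z : (x : Nat) → Vec Nat x) → vcons Nat 3 4 (vcons Nat 2 5 (vcons Nat 1 2 (vcons Nat 0 5 (vnil Nat))))) (λ (κ : (β : Nat) → Vec Nat β) → vcons Nat 3 4 (vcons Nat 2 5 (vcons Nat 1 2 (vcons Nat 0 5 (vnil Nat)))))
normal-order step count: 39
started in normal form: no
first contracted redex: a beta-redex


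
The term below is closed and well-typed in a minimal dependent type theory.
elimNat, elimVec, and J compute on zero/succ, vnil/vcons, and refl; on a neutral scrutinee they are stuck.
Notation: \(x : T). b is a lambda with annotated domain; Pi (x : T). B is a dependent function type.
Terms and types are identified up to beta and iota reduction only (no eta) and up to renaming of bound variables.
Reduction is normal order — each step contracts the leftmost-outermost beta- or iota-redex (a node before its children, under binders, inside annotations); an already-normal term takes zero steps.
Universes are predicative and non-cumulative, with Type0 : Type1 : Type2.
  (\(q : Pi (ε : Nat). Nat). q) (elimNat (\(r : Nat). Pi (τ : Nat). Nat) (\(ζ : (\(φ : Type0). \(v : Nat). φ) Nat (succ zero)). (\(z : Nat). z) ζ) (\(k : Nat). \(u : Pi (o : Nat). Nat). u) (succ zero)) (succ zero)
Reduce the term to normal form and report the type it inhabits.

resulting normal form:
  succ zero
inferred type:
  Nat
observation: the term reaches its normal form after 7 normal-order steps.


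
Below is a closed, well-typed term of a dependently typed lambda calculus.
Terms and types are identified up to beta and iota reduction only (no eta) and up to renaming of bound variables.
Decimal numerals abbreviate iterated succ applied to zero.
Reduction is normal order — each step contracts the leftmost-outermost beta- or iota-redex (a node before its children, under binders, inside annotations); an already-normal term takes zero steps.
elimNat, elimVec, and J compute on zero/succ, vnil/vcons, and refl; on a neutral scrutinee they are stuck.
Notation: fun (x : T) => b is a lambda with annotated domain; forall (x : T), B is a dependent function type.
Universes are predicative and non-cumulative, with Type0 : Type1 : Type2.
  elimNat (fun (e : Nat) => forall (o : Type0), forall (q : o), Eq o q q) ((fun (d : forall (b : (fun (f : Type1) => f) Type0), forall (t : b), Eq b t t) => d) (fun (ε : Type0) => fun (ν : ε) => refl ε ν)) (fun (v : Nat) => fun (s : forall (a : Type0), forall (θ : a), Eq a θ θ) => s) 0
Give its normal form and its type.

normal form:
  fun (e : Type0) => fun (o : e) => refl e o
the term's type:
  forall (e : Type0), forall (o : e), Eq e o o
observation: contracting an elimNat iota-redex first, the term normalizes in 2 steps.


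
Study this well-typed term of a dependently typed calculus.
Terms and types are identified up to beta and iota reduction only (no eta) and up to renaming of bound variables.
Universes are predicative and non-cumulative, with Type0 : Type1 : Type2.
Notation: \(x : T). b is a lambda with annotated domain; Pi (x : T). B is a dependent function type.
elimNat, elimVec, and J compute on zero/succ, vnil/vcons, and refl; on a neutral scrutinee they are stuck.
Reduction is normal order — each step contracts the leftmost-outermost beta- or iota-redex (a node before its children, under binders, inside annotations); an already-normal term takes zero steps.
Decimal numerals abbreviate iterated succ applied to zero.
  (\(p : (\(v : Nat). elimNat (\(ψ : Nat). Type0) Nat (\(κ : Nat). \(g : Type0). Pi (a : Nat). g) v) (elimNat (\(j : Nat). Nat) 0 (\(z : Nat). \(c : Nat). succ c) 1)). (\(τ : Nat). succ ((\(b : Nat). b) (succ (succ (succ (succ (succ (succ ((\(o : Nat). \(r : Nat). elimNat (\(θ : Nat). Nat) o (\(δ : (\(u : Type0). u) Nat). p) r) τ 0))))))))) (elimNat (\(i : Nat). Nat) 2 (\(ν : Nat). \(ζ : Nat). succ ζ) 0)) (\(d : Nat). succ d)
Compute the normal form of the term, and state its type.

resulting normal form:
  9
inferred type:
  Nat


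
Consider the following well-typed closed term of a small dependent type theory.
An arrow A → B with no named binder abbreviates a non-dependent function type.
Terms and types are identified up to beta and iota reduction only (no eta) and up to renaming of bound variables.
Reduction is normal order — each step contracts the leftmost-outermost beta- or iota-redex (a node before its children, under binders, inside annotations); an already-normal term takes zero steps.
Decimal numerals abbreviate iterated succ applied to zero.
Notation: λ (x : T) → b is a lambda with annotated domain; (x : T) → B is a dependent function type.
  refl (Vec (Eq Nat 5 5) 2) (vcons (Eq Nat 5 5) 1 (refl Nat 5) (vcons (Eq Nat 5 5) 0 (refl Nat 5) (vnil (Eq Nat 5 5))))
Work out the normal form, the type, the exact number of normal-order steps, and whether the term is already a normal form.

normal form:
  refl (Vec (Eq Nat 5 5) 2) (vcons (Eq Nat 5 5) 1 (refl Nat 5) (vcons (Eq Nat 5 5) 0 (refl Nat 5) (vnil (Eq Nat 5 5))))
inferred type:
  Eq (Vec (Eq Nat 5 5) 2) (vcons (Eq Nat 5 5) 1 (refl Nat 5) (vcons (Eq Nat 5 5) 0 (refl Nat 5) (vnil (Eq Nat 5 5)))) (vcons (Eq Nat 5 5) 1 (refl Nat 5) (vcons (Eq Nat 5 5) 0 (refl Nat 5) (vnil (Eq Nat 5 5))))
normal-order step count: 0
started in normal form: yes


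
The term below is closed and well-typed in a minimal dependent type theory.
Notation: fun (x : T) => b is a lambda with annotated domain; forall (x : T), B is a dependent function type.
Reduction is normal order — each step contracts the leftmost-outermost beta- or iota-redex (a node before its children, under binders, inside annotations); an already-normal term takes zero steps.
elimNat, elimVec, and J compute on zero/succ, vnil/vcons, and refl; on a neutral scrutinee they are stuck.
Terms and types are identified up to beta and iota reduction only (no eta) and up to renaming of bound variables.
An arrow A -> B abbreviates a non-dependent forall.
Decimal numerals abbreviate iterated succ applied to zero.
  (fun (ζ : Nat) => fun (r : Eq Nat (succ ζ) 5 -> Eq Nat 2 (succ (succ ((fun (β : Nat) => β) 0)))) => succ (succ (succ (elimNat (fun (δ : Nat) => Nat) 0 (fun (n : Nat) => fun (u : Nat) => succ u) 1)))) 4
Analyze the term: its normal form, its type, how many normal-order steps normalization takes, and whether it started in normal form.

normal form:
  fun (ζ : Eq Nat 5 5 -> Eq Nat 2 2) => 4
type:
  (Eq Nat 5 5 -> Eq Nat 2 2) -> Nat
reduction steps (normal order): 6
term was already normal: no
first contracted redex: a beta-redex


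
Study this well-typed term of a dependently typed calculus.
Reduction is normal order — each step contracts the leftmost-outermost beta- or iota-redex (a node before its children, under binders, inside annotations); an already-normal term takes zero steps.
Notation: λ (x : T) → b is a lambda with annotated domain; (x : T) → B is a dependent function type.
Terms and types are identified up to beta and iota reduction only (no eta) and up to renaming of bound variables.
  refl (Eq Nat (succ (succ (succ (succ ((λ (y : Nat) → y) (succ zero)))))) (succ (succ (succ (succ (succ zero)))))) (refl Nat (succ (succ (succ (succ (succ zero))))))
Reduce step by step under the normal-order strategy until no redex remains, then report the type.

normal-order reduction:
  refl (Eq Nat (succ (succ (succ (succ ((λ (y : Nat) → y) (succ zero)))))) (succ (succ (succ (succ (succ zero)))))) (refl Nat (succ (succ (succ (succ (succ zero))))))
  ~> refl (Eq Nat (succ (succ (succ (succ (succ zero))))) (succ (succ (succ (succ (succ zero)))))) (refl Nat (succ (succ (succ (succ (succ zero))))))
inferred type:
  Eq (Eq Nat (succ (succ (succ (succ (succ zero))))) (succ (succ (succ (succ (succ zero)))))) (refl Nat (succ (succ (succ (succ (succ zero)))))) (refl Nat (succ (succ (succ (succ (succ zero))))))


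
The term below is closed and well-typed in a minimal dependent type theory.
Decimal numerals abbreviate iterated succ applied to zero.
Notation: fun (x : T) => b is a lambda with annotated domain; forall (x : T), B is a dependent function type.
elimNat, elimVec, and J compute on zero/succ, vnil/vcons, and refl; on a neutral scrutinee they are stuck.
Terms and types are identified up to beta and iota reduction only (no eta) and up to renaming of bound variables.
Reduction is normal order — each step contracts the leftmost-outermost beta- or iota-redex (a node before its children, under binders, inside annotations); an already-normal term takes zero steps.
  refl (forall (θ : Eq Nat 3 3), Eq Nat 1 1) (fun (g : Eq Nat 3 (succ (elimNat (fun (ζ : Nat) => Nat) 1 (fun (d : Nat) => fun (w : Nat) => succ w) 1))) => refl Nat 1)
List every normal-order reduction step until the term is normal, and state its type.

normal-order reduction sequence:
  refl (forall (θ : Eq Nat 3 3), Eq Nat 1 1) (fun (g : Eq Nat 3 (succ (elimNat (fun (ζ : Nat) => Nat) 1 (fun (d : Nat) => fun (w : Nat) => succ w) 1))) => refl Nat 1)
  ~> refl (forall (θ : Eq Nat 3 3), Eq Nat 1 1) (fun (g : Eq Nat 3 (succ ((fun (ζ : Nat) => fun (d : Nat) => succ d) 0 (elimNat (fun (w : Nat) => Nat) 1 (fun (β : Nat) => fun (h : Nat) => succ h) 0)))) => refl Nat 1)
  ~> refl (forall (θ : Eq Nat 3 3), Eq Nat 1 1) (fun (g : Eq Nat 3 (succ ((fun (ζ : Nat) => succ ζ) (elimNat (fun (d : Nat) => Nat) 1 (fun (w : Nat) => fun (β : Nat) => succ β) 0)))) => refl Nat 1)
  ~> refl (forall (θ : Eq Nat 3 3), Eq Nat 1 1) (fun (g : Eq Nat 3 (succ (succ (elimNat (fun (ζ : Nat) => Nat) 1 (fun (d : Nat) => fun (w : Nat) => succ w) 0)))) => refl Nat 1)
  ~> refl (forall (θ : Eq Nat 3 3), Eq Nat 1 1) (fun (g : Eq Nat 3 3) => refl Nat 1)
inferred type:
  Eq (forall (θ : Eq Nat 3 3), Eq Nat 1 1) (fun (g : Eq Nat 3 3) => refl Nat 1) (fun (ζ : Eq Nat 3 3) => refl Nat 1)


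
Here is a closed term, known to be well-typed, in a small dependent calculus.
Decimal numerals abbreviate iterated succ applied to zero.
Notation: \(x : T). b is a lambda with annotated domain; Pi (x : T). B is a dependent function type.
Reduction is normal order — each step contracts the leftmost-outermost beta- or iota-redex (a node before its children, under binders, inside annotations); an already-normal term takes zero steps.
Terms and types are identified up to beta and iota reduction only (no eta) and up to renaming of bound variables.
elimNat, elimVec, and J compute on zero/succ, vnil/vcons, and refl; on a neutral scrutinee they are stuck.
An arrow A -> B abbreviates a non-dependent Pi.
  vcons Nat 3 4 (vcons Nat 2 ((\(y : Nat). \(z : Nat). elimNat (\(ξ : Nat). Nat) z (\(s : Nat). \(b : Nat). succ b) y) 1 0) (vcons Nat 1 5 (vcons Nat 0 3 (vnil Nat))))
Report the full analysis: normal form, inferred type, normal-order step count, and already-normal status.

normal form:
  vcons Nat 3 4 (vcons Nat 2 1 (vcons Nat 1 5 (vcons Nat 0 3 (vnil Nat))))
the term's type:
  Vec Nat 4
reduction steps (normal order): 6
started in normal form: no
first redex: a beta-redex


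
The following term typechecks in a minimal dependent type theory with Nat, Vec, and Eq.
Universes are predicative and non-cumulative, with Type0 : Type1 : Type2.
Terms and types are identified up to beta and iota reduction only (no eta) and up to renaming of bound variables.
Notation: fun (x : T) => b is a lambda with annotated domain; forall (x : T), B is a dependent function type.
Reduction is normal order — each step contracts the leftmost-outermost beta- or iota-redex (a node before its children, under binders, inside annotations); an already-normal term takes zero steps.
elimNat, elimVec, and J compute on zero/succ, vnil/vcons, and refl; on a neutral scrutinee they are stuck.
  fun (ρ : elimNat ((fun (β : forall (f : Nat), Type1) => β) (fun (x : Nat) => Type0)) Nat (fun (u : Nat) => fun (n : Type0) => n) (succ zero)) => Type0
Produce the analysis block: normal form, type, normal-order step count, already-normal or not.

resulting normal form:
  fun (ρ : Nat) => Type0
inferred type:
  forall (ρ : Nat), Type1
steps to reach normal form (normal order): 4
started in normal form: no
first redex: an elimNat iota-redex


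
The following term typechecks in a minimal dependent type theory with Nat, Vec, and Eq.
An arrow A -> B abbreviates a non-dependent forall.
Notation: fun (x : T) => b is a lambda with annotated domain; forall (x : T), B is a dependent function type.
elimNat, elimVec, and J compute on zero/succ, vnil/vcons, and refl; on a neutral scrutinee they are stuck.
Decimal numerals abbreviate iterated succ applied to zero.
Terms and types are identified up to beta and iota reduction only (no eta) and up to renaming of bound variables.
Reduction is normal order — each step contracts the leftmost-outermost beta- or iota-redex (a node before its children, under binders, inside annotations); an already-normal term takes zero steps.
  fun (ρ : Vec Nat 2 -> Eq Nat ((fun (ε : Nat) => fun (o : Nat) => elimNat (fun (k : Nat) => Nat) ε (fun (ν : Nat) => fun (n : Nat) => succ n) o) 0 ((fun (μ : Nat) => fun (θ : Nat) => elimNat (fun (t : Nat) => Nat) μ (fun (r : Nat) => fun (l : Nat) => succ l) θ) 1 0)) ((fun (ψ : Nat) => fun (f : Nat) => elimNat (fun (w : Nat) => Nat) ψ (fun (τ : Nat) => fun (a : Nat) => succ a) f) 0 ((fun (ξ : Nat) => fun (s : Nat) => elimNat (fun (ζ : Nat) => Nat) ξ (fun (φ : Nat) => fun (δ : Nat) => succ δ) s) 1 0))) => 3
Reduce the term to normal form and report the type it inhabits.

normal form:
  fun (ρ : Vec Nat 2 -> Eq Nat 1 1) => 3
type:
  (Vec Nat 2 -> Eq Nat 1 1) -> Nat
observation: the leftmost-outermost redex is a beta-redex, and normalization takes 18 steps.


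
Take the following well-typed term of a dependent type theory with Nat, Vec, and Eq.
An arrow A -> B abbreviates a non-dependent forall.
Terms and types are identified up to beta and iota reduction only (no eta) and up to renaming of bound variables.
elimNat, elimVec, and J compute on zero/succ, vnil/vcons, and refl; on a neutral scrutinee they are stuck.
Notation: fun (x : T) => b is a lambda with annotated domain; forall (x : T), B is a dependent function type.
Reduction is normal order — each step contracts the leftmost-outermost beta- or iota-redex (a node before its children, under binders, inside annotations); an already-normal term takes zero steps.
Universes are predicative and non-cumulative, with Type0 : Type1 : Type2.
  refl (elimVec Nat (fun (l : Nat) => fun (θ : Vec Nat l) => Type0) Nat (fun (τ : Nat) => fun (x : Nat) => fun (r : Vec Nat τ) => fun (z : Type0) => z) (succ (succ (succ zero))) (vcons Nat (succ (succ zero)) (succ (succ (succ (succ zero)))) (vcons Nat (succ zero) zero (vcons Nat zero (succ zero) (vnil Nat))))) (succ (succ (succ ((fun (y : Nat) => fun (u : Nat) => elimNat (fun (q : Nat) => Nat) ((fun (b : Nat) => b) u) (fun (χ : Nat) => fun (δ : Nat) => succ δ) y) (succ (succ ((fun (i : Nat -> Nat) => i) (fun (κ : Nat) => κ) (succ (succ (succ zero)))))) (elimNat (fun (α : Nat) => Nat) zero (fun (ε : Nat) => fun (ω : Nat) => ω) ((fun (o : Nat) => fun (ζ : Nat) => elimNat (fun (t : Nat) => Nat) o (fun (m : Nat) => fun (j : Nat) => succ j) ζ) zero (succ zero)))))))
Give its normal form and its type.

resulting normal form:
  refl Nat (succ (succ (succ (succ (succ (succ (succ (succ zero))))))))
inferred type:
  Eq Nat (succ (succ (succ (succ (succ (succ (succ (succ zero)))))))) (succ (succ (succ (succ (succ (succ (succ (succ zero))))))))


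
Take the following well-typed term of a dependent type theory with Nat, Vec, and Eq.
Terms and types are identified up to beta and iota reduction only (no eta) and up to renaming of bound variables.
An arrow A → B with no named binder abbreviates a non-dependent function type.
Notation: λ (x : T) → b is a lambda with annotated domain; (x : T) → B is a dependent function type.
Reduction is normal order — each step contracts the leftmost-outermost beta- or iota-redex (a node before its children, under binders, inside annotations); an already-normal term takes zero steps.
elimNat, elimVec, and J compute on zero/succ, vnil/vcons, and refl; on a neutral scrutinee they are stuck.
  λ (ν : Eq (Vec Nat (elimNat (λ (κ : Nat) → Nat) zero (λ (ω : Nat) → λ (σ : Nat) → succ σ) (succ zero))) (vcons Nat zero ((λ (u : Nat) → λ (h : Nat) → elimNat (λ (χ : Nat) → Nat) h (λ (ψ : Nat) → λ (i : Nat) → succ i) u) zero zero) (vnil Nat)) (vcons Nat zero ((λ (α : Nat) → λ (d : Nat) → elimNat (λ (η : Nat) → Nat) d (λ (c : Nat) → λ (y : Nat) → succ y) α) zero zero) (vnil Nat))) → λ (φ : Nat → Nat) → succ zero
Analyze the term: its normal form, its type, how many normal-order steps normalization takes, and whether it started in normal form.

normal form:
  λ (ν : Eq (Vec Nat (succ zero)) (vcons Nat zero zero (vnil Nat)) (vcons Nat zero zero (vnil Nat))) → λ (κ : Nat → Nat) → succ zero
the term's type:
  Eq (Vec Nat (succ zero)) (vcons Nat zero zero (vnil Nat)) (vcons Nat zero zero (vnil Nat)) → (Nat → Nat) → Nat
normal-order step count: 10
already normal: no
first contracted redex: an elimNat iota-redex


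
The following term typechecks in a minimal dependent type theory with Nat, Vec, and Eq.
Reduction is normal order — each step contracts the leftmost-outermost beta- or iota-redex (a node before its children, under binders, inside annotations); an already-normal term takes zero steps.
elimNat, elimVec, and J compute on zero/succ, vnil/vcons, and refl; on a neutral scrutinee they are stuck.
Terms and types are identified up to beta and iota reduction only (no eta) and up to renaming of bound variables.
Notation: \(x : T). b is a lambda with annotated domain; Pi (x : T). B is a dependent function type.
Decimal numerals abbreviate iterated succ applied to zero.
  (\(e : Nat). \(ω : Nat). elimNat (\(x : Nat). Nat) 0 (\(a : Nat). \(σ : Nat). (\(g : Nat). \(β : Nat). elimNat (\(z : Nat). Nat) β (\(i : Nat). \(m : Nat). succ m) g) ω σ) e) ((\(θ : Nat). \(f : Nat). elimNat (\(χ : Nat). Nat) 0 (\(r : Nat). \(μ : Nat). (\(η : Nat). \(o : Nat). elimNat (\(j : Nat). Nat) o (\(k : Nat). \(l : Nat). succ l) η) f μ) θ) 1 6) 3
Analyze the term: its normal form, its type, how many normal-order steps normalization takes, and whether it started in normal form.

resulting normal form:
  18
type:
  Nat
normal-order step count: 60
started in normal form: no
first contracted redex: a beta-redex


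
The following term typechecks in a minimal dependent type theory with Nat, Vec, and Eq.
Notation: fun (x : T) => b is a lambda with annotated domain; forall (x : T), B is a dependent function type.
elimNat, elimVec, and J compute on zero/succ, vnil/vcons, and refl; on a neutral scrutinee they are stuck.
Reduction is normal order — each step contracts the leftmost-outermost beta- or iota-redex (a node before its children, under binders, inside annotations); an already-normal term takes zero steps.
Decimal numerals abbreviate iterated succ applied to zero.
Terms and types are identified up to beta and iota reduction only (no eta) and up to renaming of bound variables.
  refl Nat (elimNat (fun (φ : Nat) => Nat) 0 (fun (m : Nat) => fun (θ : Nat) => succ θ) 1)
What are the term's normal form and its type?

reduced normal form:
  refl Nat 1
type:
  Eq Nat 1 1
observation: 4 normal-order steps separate the term from its normal form.


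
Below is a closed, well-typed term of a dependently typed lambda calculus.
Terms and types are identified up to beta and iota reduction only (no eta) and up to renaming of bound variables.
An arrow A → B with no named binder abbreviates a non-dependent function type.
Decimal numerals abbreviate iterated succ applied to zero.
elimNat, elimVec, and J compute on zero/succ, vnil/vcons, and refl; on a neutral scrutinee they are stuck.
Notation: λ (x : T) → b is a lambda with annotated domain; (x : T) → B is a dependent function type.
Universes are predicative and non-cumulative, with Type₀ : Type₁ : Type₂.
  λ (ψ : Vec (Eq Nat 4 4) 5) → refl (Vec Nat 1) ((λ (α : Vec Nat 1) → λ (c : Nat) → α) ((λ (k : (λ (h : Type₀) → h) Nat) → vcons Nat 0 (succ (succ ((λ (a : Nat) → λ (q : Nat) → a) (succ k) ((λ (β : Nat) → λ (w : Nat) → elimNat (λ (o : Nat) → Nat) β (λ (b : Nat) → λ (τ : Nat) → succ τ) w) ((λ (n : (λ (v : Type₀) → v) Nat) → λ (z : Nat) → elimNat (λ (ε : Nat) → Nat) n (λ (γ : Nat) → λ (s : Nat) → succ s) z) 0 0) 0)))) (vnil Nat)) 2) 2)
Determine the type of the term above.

type:
  Vec (Eq Nat 4 4) 5 → Eq (Vec Nat 1) (vcons Nat 0 5 (vnil Nat)) (vcons Nat 0 5 (vnil Nat))


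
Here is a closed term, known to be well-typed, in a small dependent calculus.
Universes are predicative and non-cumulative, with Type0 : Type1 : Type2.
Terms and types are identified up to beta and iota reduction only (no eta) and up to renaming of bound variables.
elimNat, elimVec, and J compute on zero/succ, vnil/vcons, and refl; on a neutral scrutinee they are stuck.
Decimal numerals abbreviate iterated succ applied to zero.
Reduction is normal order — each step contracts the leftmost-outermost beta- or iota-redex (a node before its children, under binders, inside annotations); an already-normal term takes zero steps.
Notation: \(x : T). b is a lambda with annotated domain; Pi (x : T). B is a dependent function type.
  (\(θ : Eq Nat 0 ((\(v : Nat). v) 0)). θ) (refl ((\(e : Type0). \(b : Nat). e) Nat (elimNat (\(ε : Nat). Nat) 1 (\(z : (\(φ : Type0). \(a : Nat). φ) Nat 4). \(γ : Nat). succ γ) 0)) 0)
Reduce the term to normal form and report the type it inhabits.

reduced normal form:
  refl Nat 0
the term's type:
  Eq Nat 0 0
observation: the term reaches its normal form after 3 normal-order steps.


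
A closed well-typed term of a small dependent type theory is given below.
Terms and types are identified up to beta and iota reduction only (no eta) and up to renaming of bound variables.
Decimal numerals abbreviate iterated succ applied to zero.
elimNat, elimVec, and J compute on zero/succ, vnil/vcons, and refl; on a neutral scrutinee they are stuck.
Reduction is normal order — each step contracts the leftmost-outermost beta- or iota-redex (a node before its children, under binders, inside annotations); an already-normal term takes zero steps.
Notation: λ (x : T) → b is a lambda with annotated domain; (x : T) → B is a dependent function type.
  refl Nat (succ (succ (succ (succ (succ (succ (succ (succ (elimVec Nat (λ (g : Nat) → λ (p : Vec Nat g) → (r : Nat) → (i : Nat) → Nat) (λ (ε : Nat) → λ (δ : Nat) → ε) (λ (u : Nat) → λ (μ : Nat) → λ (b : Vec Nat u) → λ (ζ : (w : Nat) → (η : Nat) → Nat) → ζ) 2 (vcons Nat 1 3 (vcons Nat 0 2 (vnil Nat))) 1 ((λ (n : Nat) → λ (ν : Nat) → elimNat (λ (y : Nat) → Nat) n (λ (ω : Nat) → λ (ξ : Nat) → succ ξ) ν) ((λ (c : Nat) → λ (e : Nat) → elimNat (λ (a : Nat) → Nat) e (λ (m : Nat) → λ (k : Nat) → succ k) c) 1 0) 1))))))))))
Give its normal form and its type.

reduced normal form:
  refl Nat 9
the term's type:
  Eq Nat 9 9
observation: reduction starts at an elimVec iota-redex, and 13 normal-order steps reach the normal form.


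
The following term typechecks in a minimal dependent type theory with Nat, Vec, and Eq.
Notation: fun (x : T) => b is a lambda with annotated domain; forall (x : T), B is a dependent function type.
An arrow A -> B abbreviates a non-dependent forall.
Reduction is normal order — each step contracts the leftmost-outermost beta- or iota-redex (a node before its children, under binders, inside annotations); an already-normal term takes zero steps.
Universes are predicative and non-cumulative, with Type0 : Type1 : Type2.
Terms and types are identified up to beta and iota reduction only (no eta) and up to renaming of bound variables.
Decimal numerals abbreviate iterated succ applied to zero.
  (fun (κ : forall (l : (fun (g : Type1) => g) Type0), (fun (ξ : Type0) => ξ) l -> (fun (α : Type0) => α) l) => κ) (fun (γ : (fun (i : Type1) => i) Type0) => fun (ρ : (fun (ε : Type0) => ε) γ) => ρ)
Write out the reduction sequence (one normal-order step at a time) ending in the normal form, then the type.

normal-order reduction:
  (fun (κ : forall (l : (fun (g : Type1) => g) Type0), (fun (ξ : Type0) => ξ) l -> (fun (α : Type0) => α) l) => κ) (fun (γ : (fun (i : Type1) => i) Type0) => fun (ρ : (fun (ε : Type0) => ε) γ) => ρ)
  ~> fun (κ : (fun (l : Type1) => l) Type0) => fun (g : (fun (ξ : Type0) => ξ) κ) => g
  ~> fun (κ : Type0) => fun (l : (fun (g : Type0) => g) κ) => l
  ~> fun (κ : Type0) => fun (l : κ) => l
inferred type:
  forall (κ : Type0), κ -> κ


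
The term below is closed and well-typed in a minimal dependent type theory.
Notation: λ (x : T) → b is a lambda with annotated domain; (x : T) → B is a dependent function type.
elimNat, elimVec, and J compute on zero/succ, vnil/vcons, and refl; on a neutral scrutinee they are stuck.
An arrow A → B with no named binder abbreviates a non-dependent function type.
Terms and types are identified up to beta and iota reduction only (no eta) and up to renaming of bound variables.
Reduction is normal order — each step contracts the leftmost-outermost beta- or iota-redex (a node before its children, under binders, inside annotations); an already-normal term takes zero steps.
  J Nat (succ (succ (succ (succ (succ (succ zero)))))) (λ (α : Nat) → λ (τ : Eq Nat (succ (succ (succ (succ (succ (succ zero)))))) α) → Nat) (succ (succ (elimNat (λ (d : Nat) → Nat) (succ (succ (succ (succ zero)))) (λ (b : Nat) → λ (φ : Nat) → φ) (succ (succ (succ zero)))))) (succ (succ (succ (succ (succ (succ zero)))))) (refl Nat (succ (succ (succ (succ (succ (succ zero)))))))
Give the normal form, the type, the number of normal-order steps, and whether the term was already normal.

reduced normal form:
  succ (succ (succ (succ (succ (succ zero)))))
inferred type:
  Nat
normal-order step count: 11
already normal: no
first redex: a J iota-redex


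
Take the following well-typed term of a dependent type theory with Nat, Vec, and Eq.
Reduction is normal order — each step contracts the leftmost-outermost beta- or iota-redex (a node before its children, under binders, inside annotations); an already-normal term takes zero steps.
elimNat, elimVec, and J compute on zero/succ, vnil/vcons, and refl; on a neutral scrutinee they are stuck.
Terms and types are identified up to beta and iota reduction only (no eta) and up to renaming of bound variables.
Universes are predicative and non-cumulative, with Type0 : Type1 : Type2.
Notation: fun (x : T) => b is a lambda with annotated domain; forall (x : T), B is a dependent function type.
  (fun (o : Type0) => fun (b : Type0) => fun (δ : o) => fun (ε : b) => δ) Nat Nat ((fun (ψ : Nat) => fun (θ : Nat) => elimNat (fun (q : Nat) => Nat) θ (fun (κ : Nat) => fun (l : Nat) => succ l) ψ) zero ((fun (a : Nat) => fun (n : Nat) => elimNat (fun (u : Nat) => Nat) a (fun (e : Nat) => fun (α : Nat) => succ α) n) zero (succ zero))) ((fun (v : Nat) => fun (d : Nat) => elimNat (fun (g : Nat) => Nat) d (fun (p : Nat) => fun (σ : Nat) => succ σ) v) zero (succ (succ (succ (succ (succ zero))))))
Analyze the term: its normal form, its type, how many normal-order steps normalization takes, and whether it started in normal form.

normal form:
  succ zero
inferred type:
  Nat
steps to reach normal form (normal order): 13
term was already normal: no
first redex: a beta-redex


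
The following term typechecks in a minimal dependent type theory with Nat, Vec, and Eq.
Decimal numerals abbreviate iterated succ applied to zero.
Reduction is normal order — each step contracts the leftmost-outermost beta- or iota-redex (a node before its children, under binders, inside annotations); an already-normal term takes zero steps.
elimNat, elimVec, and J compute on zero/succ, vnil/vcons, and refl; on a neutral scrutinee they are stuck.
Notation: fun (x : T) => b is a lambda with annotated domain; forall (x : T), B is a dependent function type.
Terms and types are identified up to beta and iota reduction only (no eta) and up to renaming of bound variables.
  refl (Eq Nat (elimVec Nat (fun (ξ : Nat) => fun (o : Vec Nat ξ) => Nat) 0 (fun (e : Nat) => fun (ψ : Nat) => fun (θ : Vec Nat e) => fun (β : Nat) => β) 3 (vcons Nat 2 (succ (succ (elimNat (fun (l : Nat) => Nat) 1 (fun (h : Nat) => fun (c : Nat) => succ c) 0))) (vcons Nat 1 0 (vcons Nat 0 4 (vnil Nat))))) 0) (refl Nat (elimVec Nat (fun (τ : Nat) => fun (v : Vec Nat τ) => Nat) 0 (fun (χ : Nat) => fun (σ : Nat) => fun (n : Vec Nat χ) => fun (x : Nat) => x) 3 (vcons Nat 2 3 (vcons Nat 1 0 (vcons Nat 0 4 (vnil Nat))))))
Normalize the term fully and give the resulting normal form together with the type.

resulting normal form:
  refl (Eq Nat 0 0) (refl Nat 0)
the term's type:
  Eq (Eq Nat 0 0) (refl Nat 0) (refl Nat 0)
observation: normalization takes exactly 32 steps under the normal-order strategy.


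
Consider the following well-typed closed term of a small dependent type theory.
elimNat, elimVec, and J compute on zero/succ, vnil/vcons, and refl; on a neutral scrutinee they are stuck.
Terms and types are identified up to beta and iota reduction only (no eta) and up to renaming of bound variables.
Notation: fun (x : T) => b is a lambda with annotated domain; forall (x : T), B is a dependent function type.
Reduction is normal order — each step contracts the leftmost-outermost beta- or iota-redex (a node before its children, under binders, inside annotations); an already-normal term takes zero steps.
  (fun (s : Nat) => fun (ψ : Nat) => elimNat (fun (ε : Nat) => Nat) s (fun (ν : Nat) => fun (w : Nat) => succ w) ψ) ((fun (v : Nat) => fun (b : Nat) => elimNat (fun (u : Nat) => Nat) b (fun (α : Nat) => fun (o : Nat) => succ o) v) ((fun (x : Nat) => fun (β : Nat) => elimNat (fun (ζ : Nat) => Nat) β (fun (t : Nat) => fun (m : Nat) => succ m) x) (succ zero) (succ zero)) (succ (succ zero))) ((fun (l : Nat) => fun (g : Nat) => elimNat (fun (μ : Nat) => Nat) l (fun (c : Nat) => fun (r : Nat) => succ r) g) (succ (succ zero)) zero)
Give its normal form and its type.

reduced normal form:
  succ (succ (succ (succ (succ (succ zero)))))
inferred type:
  Nat
observation: reduction starts at a beta-redex, and 27 normal-order steps reach the normal form.


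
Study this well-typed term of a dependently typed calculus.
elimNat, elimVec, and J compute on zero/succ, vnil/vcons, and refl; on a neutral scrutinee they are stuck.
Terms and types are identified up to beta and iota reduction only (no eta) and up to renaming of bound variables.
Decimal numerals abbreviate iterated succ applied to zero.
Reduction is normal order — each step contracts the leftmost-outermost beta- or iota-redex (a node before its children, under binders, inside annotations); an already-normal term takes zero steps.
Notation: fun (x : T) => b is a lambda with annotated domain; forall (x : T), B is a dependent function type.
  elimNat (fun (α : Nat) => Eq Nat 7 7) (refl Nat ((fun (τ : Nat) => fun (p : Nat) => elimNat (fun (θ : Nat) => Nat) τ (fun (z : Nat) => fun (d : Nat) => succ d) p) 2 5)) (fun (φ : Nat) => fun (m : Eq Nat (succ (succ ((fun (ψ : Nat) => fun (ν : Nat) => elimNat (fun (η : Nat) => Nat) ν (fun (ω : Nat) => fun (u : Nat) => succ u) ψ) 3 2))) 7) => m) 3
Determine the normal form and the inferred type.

reduced normal form:
  refl Nat 7
type:
  Eq Nat 7 7
observation: the term reaches its normal form after 28 normal-order steps.


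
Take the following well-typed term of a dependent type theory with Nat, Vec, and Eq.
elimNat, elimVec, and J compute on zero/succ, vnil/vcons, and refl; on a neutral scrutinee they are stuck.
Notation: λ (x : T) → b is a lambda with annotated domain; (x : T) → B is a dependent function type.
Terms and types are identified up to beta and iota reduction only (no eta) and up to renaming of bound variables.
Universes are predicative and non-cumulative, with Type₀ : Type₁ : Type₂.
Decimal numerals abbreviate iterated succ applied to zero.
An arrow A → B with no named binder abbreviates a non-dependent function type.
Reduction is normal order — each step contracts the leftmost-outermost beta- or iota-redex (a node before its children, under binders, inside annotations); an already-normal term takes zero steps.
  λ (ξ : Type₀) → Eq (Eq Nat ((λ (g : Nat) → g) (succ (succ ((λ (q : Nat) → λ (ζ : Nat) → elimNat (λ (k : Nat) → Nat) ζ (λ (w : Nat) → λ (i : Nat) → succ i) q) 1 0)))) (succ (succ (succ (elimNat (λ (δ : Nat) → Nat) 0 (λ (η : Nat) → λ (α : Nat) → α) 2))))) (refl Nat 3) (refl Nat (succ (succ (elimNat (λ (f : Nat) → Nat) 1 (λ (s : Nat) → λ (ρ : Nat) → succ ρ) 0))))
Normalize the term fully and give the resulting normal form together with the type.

normal form:
  λ (ξ : Type₀) → Eq (Eq Nat 3 3) (refl Nat 3) (refl Nat 3)
inferred type:
  Type₀ → Type₀


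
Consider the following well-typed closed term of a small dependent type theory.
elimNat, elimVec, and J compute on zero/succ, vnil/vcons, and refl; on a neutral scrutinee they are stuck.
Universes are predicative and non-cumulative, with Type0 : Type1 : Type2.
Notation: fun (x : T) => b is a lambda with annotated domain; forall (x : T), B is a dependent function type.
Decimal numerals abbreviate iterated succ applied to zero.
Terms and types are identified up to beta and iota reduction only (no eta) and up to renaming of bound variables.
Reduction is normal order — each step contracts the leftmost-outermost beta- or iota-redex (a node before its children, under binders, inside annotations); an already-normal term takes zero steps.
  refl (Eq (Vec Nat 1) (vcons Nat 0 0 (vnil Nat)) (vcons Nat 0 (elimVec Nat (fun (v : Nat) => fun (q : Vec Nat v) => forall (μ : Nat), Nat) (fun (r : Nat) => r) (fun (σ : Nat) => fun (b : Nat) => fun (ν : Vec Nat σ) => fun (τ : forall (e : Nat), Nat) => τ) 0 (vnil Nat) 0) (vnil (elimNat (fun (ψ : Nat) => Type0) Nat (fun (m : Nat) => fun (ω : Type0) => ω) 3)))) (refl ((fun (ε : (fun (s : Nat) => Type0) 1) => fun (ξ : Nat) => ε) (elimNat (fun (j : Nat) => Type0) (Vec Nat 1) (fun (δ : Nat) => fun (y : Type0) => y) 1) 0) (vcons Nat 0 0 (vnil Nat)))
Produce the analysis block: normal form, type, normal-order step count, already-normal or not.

normal form:
  refl (Eq (Vec Nat 1) (vcons Nat 0 0 (vnil Nat)) (vcons Nat 0 0 (vnil Nat))) (refl (Vec Nat 1) (vcons Nat 0 0 (vnil Nat)))
type:
  Eq (Eq (Vec Nat 1) (vcons Nat 0 0 (vnil Nat)) (vcons Nat 0 0 (vnil Nat))) (refl (Vec Nat 1) (vcons Nat 0 0 (vnil Nat))) (refl (Vec Nat 1) (vcons Nat 0 0 (vnil Nat)))
normal-order step count: 18
started in normal form: no
first redex: an elimVec iota-redex


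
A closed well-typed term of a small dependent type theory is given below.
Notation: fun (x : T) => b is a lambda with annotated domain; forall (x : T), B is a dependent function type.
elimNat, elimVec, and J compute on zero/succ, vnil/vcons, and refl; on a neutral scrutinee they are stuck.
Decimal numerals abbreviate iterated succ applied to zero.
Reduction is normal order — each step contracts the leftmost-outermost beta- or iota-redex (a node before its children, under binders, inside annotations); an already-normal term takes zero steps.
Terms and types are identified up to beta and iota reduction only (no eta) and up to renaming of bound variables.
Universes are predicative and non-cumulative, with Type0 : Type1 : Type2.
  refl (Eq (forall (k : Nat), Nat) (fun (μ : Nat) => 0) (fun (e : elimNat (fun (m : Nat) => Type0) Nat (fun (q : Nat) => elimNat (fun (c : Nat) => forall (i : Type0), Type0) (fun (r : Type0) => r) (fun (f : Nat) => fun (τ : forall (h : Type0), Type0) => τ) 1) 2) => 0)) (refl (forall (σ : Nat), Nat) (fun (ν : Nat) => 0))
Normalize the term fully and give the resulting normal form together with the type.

reduced normal form:
  refl (Eq (forall (k : Nat), Nat) (fun (μ : Nat) => 0) (fun (e : Nat) => 0)) (refl (forall (m : Nat), Nat) (fun (q : Nat) => 0))
the term's type:
  Eq (Eq (forall (k : Nat), Nat) (fun (μ : Nat) => 0) (fun (e : Nat) => 0)) (refl (forall (m : Nat), Nat) (fun (q : Nat) => 0)) (refl (forall (c : Nat), Nat) (fun (i : Nat) => 0))
observation: the term reaches its normal form after 15 normal-order steps.


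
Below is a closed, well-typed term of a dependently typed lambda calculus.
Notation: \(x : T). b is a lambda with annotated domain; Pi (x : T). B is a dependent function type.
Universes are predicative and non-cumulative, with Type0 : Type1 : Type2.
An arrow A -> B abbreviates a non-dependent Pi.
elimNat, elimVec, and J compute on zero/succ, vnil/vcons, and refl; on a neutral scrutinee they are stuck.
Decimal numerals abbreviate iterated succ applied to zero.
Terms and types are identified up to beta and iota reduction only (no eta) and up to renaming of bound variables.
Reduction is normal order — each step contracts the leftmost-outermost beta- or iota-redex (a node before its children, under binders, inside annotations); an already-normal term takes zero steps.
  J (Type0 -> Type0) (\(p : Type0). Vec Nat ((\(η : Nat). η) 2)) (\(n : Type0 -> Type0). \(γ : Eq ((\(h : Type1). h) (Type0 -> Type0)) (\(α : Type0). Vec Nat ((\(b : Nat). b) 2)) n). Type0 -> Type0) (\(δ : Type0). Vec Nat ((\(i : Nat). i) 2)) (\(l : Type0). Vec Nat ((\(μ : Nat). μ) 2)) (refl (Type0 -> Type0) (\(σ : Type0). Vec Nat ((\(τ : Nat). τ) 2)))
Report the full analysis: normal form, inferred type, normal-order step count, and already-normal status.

resulting normal form:
  \(p : Type0). Vec Nat 2
the term's type:
  Type0 -> Type0
steps to reach normal form (normal order): 2
already normal: no
first redex: a J iota-redex


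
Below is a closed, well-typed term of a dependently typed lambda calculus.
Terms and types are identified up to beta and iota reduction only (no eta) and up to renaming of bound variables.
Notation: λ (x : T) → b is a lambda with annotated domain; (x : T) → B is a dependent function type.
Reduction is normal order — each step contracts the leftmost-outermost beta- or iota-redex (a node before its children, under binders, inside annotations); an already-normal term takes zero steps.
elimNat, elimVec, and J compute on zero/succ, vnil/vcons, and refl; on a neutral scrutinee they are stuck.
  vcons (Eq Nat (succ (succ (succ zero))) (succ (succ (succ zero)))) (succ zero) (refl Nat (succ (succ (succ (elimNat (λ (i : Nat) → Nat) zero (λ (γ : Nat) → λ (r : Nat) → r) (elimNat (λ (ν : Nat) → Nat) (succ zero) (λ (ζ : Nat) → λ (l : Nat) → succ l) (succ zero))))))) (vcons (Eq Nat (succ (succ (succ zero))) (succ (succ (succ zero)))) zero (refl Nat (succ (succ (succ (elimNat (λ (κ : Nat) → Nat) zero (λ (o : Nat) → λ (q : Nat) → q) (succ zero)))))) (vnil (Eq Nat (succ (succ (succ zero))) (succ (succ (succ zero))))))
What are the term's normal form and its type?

resulting normal form:
  vcons (Eq Nat (succ (succ (succ zero))) (succ (succ (succ zero)))) (succ zero) (refl Nat (succ (succ (succ zero)))) (vcons (Eq Nat (succ (succ (succ zero))) (succ (succ (succ zero)))) zero (refl Nat (succ (succ (succ zero)))) (vnil (Eq Nat (succ (succ (succ zero))) (succ (succ (succ zero))))))
the term's type:
  Vec (Eq Nat (succ (succ (succ zero))) (succ (succ (succ zero)))) (succ (succ zero))
observation: reduction starts at an elimNat iota-redex, and 15 normal-order steps reach the normal form.
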